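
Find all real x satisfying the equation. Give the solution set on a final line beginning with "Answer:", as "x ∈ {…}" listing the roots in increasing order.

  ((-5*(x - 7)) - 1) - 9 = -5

Step 1. [((-5*(x - 7)) - 1) - 9 = -5] add 9: x sits inside (… - 9), so sub: (-5*(x - 7)) - 1 = 4.
Step 2. [(-5*(x - 7)) - 1 = 4] peel the -1: add 1 from each side. So sub: -5*(x - 7) = 5.
Step 3. [-5*(x - 7) = 5] LHS = -5·(…); ÷-5 both sides. So div: x - 7 = -1.
Step 4. [x - 7 = -1] peel the -7: add 7 from each side ⇒ sub: x = 6.

Answer: x ∈ {6}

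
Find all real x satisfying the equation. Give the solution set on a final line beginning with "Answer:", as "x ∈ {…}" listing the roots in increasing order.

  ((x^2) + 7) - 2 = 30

Step 1. [((x^2) + 7) - 2 = 30] add 2: x sits inside (… - 2), so sub: (x^2) + 7 = 32.
Step 2. [(x^2) + 7 = 32] the outer +7 inverts by subtracting 7 ⇒ sub: x^2 = 25.
Step 3. [x^2 = 25] √ both sides: 25 ≥ 0 gives two branches, so sqrt: x = 5 or -5.

Answer: x ∈ {-5, 5}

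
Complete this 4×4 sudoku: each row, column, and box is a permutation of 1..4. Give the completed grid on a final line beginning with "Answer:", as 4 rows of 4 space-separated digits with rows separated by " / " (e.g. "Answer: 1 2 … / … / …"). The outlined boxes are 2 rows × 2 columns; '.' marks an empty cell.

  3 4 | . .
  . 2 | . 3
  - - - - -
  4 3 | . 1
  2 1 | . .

Step 1. [r2c3∈{1,4}] 4 has one home in row 2: r2c3 ⇒ r2c3=4.
Step 2. [r3c3∈{2}] nothing but 2 survives at r3c3, so r3c3=2.
Step 3. [r4c3∈{3}] r4c3 is down to just 3. So r4c3=3.
Step 4. [r2c1∈{1}] r2c1 is down to just 1. So r2c1=1.
Step 5. [r1c4∈{2}] only 2 remains possible at r1c4. So r1c4=2.
Step 6. [r4c4∈{4}] r4c4 has the single candidate 4, so r4c4=4.
Step 7. [r1c3∈{1}] r1c3 has the single candidate 1 ⇒ r1c3=1.

Answer: 3 4 1 2 / 1 2 4 3 / 4 3 2 1 / 2 1 3 4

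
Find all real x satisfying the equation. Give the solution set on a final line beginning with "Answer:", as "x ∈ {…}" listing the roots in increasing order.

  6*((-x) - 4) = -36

Step 1. [6*((-x) - 4) = -36] divide by the outer 6 ⇒ div: (-x) - 4 = -6.
Step 2. [(-x) - 4 = -6] add 4: x sits inside (… - 4), so sub: -x = -2.
Step 3. [-x = -2] flip signs both sides ⇒ neg: x = 2.

Answer: x ∈ {2}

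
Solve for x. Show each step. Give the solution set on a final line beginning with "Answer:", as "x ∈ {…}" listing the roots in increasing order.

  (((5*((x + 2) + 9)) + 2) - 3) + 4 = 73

Step 1. [(((5*((x + 2) + 9)) + 2) - 3) + 4 = 73] +4 is outermost — subtract 4 both sides ⇒ sub: ((5*((x + 2) + 9)) + 2) - 3 = 69.
Step 2. [((5*((x + 2) + 9)) + 2) - 3 = 69] -3 is outermost — add 3 both sides ⇒ sub: (5*((x + 2) + 9)) + 2 = 72.
Step 3. [(5*((x + 2) + 9)) + 2 = 72] the outer +2 inverts by subtracting 2, so sub: 5*((x + 2) + 9) = 70.
Step 4. [5*((x + 2) + 9) = 70] 5 out front; divide by 5 ⇒ div: (x + 2) + 9 = 14.
Step 5. [(x + 2) + 9 = 14] 9 comes off first (subtract 9), so sub: x + 2 = 5.
Step 6. [x + 2 = 5] the outer +2 inverts by subtracting 2 ⇒ sub: x = 3.

Answer: x ∈ {3}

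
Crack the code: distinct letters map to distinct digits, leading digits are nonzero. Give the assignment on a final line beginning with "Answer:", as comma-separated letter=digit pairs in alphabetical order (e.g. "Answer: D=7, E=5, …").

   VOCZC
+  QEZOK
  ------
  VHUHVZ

Step 1. [V] V is the leading digit of a 6-digit sum of two 5-digit numbers; the final carry is exactly 1, so V=1.
Step 2. [col 1: C + K ≡ Z (mod 10)] column 1 (C + K ≡ Z (mod 10), carry-in 0) doesn't pin C yet; pick C=2 and continue, so C=2.
Step 3. [col 1: C + K ≡ Z (mod 10)] Z=7 is one option consistent with column 1 (C + K ≡ Z (mod 10), carry-in 0) — take it ⇒ Z=7.
Step 4. [col 1: C + K ≡ Z (mod 10)] column 1: given C=2, Z=7, carry-in 0, and digits 1,2,7 already taken and all letters distinct, C+K≡Z (mod 10) forces K=5 ⇒ K=5.
Step 5. [col 2: Z + O ≡ V (mod 10)] from column 2 (Z=7, V=1, carry-in 0, digits 1,2,5,7 already taken and all letters distinct): O must equal 4. So O=4.
Step 6. [col 3: C + Z ≡ H (mod 10)] column 3: given C=2, Z=7, carry-in 1, and digits 1,2,4,5,7 already taken and all letters distinct, C+Z≡H (mod 10) forces H=0, so H=0.
Step 7. [col 4: O + E ≡ U (mod 10)] several values work for U in column 4 (O + E ≡ U (mod 10), carry-in 1); try U=8 ⇒ U=8.
Step 8. [col 4: O + E ≡ U (mod 10)] column 4 reads O+E+carry(1)=U with O=4, U=8; with digits 0,1,2,4,5,7,8 already taken and all letters distinct, the only value for E is 3, so E=3.
Step 9. [col 5: V + Q ≡ H (mod 10)] in column 5 we have V+Q≡H with carry-in 0; given V=1, H=0 and digits 0,1,2,3,4,5,7,8 already taken and all letters distinct, that pins Q to 9 ⇒ Q=9.

Answer: C=2, E=3, H=0, K=5, O=4, Q=9, U=8, V=1, Z=7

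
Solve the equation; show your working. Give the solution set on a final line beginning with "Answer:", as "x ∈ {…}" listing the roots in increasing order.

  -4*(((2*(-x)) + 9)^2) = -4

Step 1. [-4*(((2*(-x)) + 9)^2) = -4] -4·(inner) — divide through by -4 ⇒ div: ((2*(-x)) + 9)^2 = 1.
Step 2. [((2*(-x)) + 9)^2 = 1] √ both sides: 1 ≥ 0 gives two branches ⇒ sqrt: (2*(-x)) + 9 = 1 or -1.
Step 3. [(2*(-x)) + 9 = 1 or -1] +9 is outermost — subtract 9 both sides ⇒ sub: 2*(-x) = -8 or -10.
Step 4. [2*(-x) = -8 or -10] 2·(inner) — divide through by 2 ⇒ div: -x = -4 or -5.
Step 5. [-x = -4 or -5] flip signs both sides ⇒ neg: x = 4 or 5.

Answer: x ∈ {4, 5}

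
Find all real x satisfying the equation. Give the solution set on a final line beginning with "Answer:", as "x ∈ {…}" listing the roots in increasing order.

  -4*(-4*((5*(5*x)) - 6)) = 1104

Step 1. [-4*(-4*((5*(5*x)) - 6)) = 1104] -4·(inner) — divide through by -4, so div: -4*((5*(5*x)) - 6) = -276.
Step 2. [-4*((5*(5*x)) - 6) = -276] -4·(inner) — divide through by -4. So div: (5*(5*x)) - 6 = 69.
Step 3. [(5*(5*x)) - 6 = 69] the outer -6 inverts by adding 6. So sub: 5*(5*x) = 75.
Step 4. [5*(5*x) = 75] divide by the outer 5. So div: 5*x = 15.
Step 5. [5*x = 15] 5 out front; divide by 5. So div: x = 3.

Answer: x ∈ {3}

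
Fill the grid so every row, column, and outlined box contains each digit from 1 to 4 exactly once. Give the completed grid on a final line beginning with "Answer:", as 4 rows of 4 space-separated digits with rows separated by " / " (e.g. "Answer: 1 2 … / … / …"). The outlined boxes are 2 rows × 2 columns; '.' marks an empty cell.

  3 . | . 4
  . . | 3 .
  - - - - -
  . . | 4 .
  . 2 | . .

Step 1. [r3c1∈{1}] only 1 remains possible at r3c1 ⇒ r3c1=1.
Step 2. [r1c3∈{1,2}] in row 1, 2 fits only at r1c3 ⇒ r1c3=2.
Step 3. [r2c4∈{1}] r2c4 has the single candidate 1. So r2c4=1.
Step 4. [r2c2∈{4}] r2c2's peers cover all but 4, so r2c2=4.
Step 5. [r3c4∈{2,3}] across row 3, 2 lands solely at r3c4. So r3c4=2.
Step 6. [r4c4∈{3}] r4c4 is down to just 3, so r4c4=3.
Step 7. [r2c1∈{2}] nothing but 2 survives at r2c1, so r2c1=2.
Step 8. [r4c1∈{4}] r4c1 is down to just 4, so r4c1=4.
Step 9. [r3c2∈{3}] only 3 remains possible at r3c2, so r3c2=3.
Step 10. [r4c3∈{1}] nothing but 1 survives at r4c3, so r4c3=1.
Step 11. [r1c2∈{1}] r1c2 has the single candidate 1 ⇒ r1c2=1.

Answer: 3 1 2 4 / 2 4 3 1 / 1 3 4 2 / 4 2 1 3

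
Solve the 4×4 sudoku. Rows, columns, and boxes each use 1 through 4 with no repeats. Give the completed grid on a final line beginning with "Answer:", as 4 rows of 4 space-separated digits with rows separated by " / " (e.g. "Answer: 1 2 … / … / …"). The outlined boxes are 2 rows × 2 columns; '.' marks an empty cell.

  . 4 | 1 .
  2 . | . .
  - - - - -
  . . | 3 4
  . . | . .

Step 1. [r3c1∈{1}] only 1 remains possible at r3c1. So r3c1=1.
Step 2. [r1c1∈{3}] r1c1's peers cover all but 3 ⇒ r1c1=3.
Step 3. [r4c3∈{2}] r4c3 has the single candidate 2, so r4c3=2.
Step 4. [r4c1∈{4}] only 4 remains possible at r4c1, so r4c1=4.
Step 5. [r4c2∈{3}] r4c2 has the single candidate 3. So r4c2=3.
Step 6. [r1c4∈{2}] r1c4 has the single candidate 2. So r1c4=2.
Step 7. [r2c3∈{4}] only 4 remains possible at r2c3, so r2c3=4.
Step 8. [r4c4∈{1}] r4c4's peers cover all but 1. So r4c4=1.
Step 9. [r2c2∈{1}] nothing but 1 survives at r2c2 ⇒ r2c2=1.
Step 10. [r3c2∈{2}] nothing but 2 survives at r3c2, so r3c2=2.
Step 11. [r2c4∈{3}] r2c4's peers cover all but 3. So r2c4=3.

Answer: 3 4 1 2 / 2 1 4 3 / 1 2 3 4 / 4 3 2 1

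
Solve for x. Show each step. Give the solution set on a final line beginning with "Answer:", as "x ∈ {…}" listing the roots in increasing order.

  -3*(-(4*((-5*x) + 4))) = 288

Step 1. [-3*(-(4*((-5*x) + 4))) = 288] divide by the outer -3. So div: -(4*((-5*x) + 4)) = -96.
Step 2. [-(4*((-5*x) + 4)) = -96] LHS negated; negate both sides, so neg: 4*((-5*x) + 4) = 96.
Step 3. [4*((-5*x) + 4) = 96] 4 out front; divide by 4 ⇒ div: (-5*x) + 4 = 24.
Step 4. [(-5*x) + 4 = 24] +4 is outermost — subtract 4 both sides. So sub: -5*x = 20.
Step 5. [-5*x = 20] divide by the outer -5 ⇒ div: x = -4.

Answer: x ∈ {-4}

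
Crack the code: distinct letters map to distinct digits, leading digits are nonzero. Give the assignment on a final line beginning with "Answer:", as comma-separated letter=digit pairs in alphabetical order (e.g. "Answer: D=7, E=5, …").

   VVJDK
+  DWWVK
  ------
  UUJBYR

Step 1. [U] the sum has 6 digits but both addends have 5; that extra leading digit U is the final carry, namely 1. So U=1.
Step 2. [col 1: K + K ≡ R (mod 10)] no forcing yet in column 1 (carry-in 0); R=4 is free and consistent — try it ⇒ R=4.
Step 3. [col 1: K + K ≡ R (mod 10)] no forcing yet in column 1 (carry-in 0); K=2 is free and consistent — try it. So K=2.
Step 4. [col 2: D + V ≡ Y (mod 10)] column 2 (D + V ≡ Y (mod 10), carry-in 0) doesn't pin Y yet; pick Y=0 and continue ⇒ Y=0.
Step 5. [col 2: D + V ≡ Y (mod 10)] no forcing yet in column 2 (carry-in 0); D=3 is free and consistent — try it. So D=3.
Step 6. [col 2: D + V ≡ Y (mod 10)] from column 2 (D=3, Y=0, carry-in 0, digits 0,1,2,3,4 already taken and all letters distinct): V must equal 7, so V=7.
Step 7. [col 3: J + W ≡ B (mod 10)] from column 3 (nothing yet, carry-in 1, digits 0,1,2,3,4,7 already taken and all letters distinct): B must equal 5 ⇒ B=5.
Step 8. [col 3: J + W ≡ B (mod 10)] several values work for J in column 3 (J + W ≡ B (mod 10), carry-in 1); try J=6 ⇒ J=6.
Step 9. [col 3: J + W ≡ B (mod 10)] column 3 reads J+W+carry(1)=B with J=6, B=5; with digits 0,1,2,3,4,5,6,7 already taken and all letters distinct, the only value for W is 8. So W=8.

Answer: B=5, D=3, J=6, K=2, R=4, U=1, V=7, W=8, Y=0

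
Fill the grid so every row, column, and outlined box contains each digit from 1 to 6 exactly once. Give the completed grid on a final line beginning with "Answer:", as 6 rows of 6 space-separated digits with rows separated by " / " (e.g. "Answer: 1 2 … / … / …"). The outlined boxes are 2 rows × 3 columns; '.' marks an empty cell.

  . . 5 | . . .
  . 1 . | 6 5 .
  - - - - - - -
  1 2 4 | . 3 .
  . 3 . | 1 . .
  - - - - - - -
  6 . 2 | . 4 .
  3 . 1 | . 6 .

Step 1. [r1c4∈{2,3,4}] col 4 places 4 nowhere but r1c4, so r1c4=4.
Step 2. [r3c4∈{5}] nothing but 5 survives at r3c4, so r3c4=5.
Step 3. [r1c6∈{1,2,3}] in row 1, 3 fits only at r1c6 ⇒ r1c6=3.
Step 4. [r2c6∈{2}] nothing but 2 survives at r2c6. So r2c6=2.
Step 5. [r5c2∈{5}] r5c2 has the single candidate 5 ⇒ r5c2=5.
Step 6. [r4c3∈{6}] r4c3's peers cover all but 6. So r4c3=6.
Step 7. [r4c1∈{5}] r4c1 is down to just 5. So r4c1=5.
Step 8. [r4c5∈{2}] r4c5 has the single candidate 2 ⇒ r4c5=2.
Step 9. [r1c5∈{1}] r1c5 has the single candidate 1 ⇒ r1c5=1.
Step 10. [r5c4∈{3}] r5c4 has the single candidate 3. So r5c4=3.
Step 11. [r2c3∈{3}] only 3 remains possible at r2c3, so r2c3=3.
Step 12. [r2c1∈{4}] r2c1 is down to just 4, so r2c1=4.
Step 13. [r6c2∈{4}] r6c2's peers cover all but 4. So r6c2=4.
Step 14. [r4c6∈{4}] r4c6 is down to just 4. So r4c6=4.
Step 15. [r6c6∈{5}] r6c6 is down to just 5, so r6c6=5.
Step 16. [r1c2∈{6}] r1c2's peers cover all but 6 ⇒ r1c2=6.
Step 17. [r1c1∈{2}] r1c1 is down to just 2, so r1c1=2.
Step 18. [r5c6∈{1}] r5c6 is down to just 1 ⇒ r5c6=1.
Step 19. [r6c4∈{2}] nothing but 2 survives at r6c4. So r6c4=2.
Step 20. [r3c6∈{6}] only 6 remains possible at r3c6, so r3c6=6.

Answer: 2 6 5 4 1 3 / 4 1 3 6 5 2 / 1 2 4 5 3 6 / 5 3 6 1 2 4 / 6 5 2 3 4 1 / 3 4 1 2 6 5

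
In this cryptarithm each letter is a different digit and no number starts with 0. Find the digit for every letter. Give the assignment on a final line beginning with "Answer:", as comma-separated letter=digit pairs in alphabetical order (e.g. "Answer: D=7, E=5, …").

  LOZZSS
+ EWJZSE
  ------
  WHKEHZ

Step 1. [col 1: S + E ≡ Z (mod 10)] several values work for S in column 1 (S + E ≡ Z (mod 10), carry-in 0); try S=4. So S=4.
Step 2. [col 1: S + E ≡ Z (mod 10)] column 1 (S + E ≡ Z (mod 10), carry-in 0) doesn't pin Z yet; pick Z=6 and continue, so Z=6.
Step 3. [col 1: S + E ≡ Z (mod 10)] from column 1 (S=4, Z=6, carry-in 0, digits 4,6 already taken and all letters distinct): E must equal 2 ⇒ E=2.
Step 4. [col 2: S + S ≡ H (mod 10)] in column 2 we have S+S≡H with carry-in 0; given S=4 and digits 2,4,6 already taken and all letters distinct, that pins H to 8, so H=8.
Step 5. [col 4: Z + J ≡ K (mod 10)] column 4 (Z + J ≡ K (mod 10), carry-in 1) doesn't pin K yet; pick K=7 and continue ⇒ K=7.
Step 6. [col 4: Z + J ≡ K (mod 10)] in column 4 we have Z+J≡K with carry-in 1; given Z=6, K=7 and digits 2,4,6,7,8 already taken and all letters distinct, that pins J to 0. So J=0.
Step 7. [col 5: O + W ≡ H (mod 10)] W=3 is one option consistent with column 5 (O + W ≡ H (mod 10), carry-in 0) — take it ⇒ W=3.
Step 8. [col 5: O + W ≡ H (mod 10)] from column 5 (W=3, H=8, carry-in 0, digits 0,2,3,4,6,7,8 already taken and all letters distinct): O must equal 5. So O=5.
Step 9. [col 6: L + E ≡ W (mod 10)] column 6: given E=2, W=3, carry-in 0, and digits 0,2,3,4,5,6,7,8 already taken and all letters distinct, L+E≡W (mod 10) forces L=1 ⇒ L=1.

Answer: E=2, H=8, J=0, K=7, L=1, O=5, S=4, W=3, Z=6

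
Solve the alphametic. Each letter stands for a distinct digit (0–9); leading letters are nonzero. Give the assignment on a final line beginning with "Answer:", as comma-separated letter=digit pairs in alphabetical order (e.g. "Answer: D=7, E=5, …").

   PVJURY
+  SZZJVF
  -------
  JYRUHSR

Step 1. [J] the sum has 7 digits but both addends have 6; that extra leading digit J is the final carry, namely 1, so J=1.
Step 2. [col 1: Y + F ≡ R (mod 10)] no forcing yet in column 1 (carry-in 0); F=3 is free and consistent — try it. So F=3.
Step 3. [col 1: Y + F ≡ R (mod 10)] several values work for R in column 1 (Y + F ≡ R (mod 10), carry-in 0); try R=5. So R=5.
Step 4. [col 1: Y + F ≡ R (mod 10)] column 1: given F=3, R=5, carry-in 0, and digits 1,3,5 already taken and all letters distinct, Y+F≡R (mod 10) forces Y=2, so Y=2.
Step 5. [col 2: R + V ≡ S (mod 10)] V=9 is one option consistent with column 2 (R + V ≡ S (mod 10), carry-in 0) — take it, so V=9.
Step 6. [col 2: R + V ≡ S (mod 10)] from column 2 (R=5, V=9, carry-in 0, digits 1,2,3,5,9 already taken and all letters distinct): S must equal 4 ⇒ S=4.
Step 7. [col 3: U + J ≡ H (mod 10)] column 3 (U + J ≡ H (mod 10), carry-in 1) doesn't pin H yet; pick H=0 and continue ⇒ H=0.
Step 8. [col 3: U + J ≡ H (mod 10)] from column 3 (J=1, H=0, carry-in 1, digits 0,1,2,3,4,5,9 already taken and all letters distinct): U must equal 8 ⇒ U=8.
Step 9. [col 4: J + Z ≡ U (mod 10)] from column 4 (J=1, U=8, carry-in 1, digits 0,1,2,3,4,5,8,9 already taken and all letters distinct): Z must equal 6, so Z=6.
Step 10. [col 6: P + S ≡ Y (mod 10)] column 6: given S=4, Y=2, carry-in 1, and digits 0,1,2,3,4,5,6,8,9 already taken and all letters distinct, P+S≡Y (mod 10) forces P=7. So P=7.

Answer: F=3, H=0, J=1, P=7, R=5, S=4, U=8, V=9, Y=2, Z=6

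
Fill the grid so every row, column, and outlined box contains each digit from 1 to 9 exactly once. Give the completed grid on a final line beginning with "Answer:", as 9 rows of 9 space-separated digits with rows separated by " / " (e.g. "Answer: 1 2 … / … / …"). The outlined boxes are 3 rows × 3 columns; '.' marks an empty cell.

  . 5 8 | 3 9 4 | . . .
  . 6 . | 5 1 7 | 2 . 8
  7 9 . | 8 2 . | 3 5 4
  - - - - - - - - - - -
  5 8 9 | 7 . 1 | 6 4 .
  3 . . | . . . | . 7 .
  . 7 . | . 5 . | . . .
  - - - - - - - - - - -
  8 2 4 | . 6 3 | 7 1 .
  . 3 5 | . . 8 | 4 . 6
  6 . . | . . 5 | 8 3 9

Step 1. [r9c4∈{1,2,4}] across row 9, 2 lands solely at r9c4, so r9c4=2.
Step 2. [r4c9∈{2,3}] in row 4, 2 fits only at r4c9 ⇒ r4c9=2.
Step 3. [r1c7∈{1}] only 1 remains possible at r1c7. So r1c7=1.
Step 4. [r6c7∈{9}] only 9 remains possible at r6c7 ⇒ r6c7=9.
Step 5. [r5c2∈{1,4}] across col 2, 4 lands solely at r5c2, so r5c2=4.
Step 6. [r5c6∈{2,6,9}] col 6 places 9 nowhere but r5c6 ⇒ r5c6=9.
Step 7. [r5c3∈{1,2,6}] r5c3 is the only open cell in row 5 admitting 2 ⇒ r5c3=2.
Step 8. [r6c1∈{1}] only 1 remains possible at r6c1 ⇒ r6c1=1.
Step 9. [r6c3∈{6}] nothing but 6 survives at r6c3. So r6c3=6.
Step 10. [r9c3∈{1,7}] in col 3, 7 fits only at r9c3 ⇒ r9c3=7.
Step 11. [r8c1∈{9}] nothing but 9 survives at r8c1, so r8c1=9.
Step 12. [r5c7∈{5}] only 5 remains possible at r5c7 ⇒ r5c7=5.
Step 13. [r4c5∈{3}] r4c5's peers cover all but 3 ⇒ r4c5=3.
Step 14. [r2c8∈{9}] nothing but 9 survives at r2c8. So r2c8=9.
Step 15. [r8c4∈{1}] r8c4 is down to just 1. So r8c4=1.
Step 16. [r3c3∈{1}] r3c3 is down to just 1, so r3c3=1.
Step 17. [r5c5∈{8}] r5c5 is down to just 8, so r5c5=8.
Step 18. [r5c9∈{1}] r5c9 is down to just 1, so r5c9=1.
Step 19. [r6c8∈{8}] only 8 remains possible at r6c8 ⇒ r6c8=8.
Step 20. [r9c2∈{1}] only 1 remains possible at r9c2, so r9c2=1.
Step 21. [r1c9∈{7}] r1c9 has the single candidate 7, so r1c9=7.
Step 22. [r8c5∈{7}] nothing but 7 survives at r8c5. So r8c5=7.
Step 23. [r6c4∈{4}] r6c4 has the single candidate 4 ⇒ r6c4=4.
Step 24. [r6c9∈{3}] r6c9 has the single candidate 3. So r6c9=3.
Step 25. [r1c1∈{2}] nothing but 2 survives at r1c1 ⇒ r1c1=2.
Step 26. [r7c4∈{9}] only 9 remains possible at r7c4, so r7c4=9.
Step 27. [r6c6∈{2}] r6c6 is down to just 2 ⇒ r6c6=2.
Step 28. [r5c4∈{6}] r5c4's peers cover all but 6. So r5c4=6.
Step 29. [r7c9∈{5}] only 5 remains possible at r7c9. So r7c9=5.
Step 30. [r2c3∈{3}] only 3 remains possible at r2c3 ⇒ r2c3=3.
Step 31. [r9c5∈{4}] nothing but 4 survives at r9c5. So r9c5=4.
Step 32. [r2c1∈{4}] nothing but 4 survives at r2c1 ⇒ r2c1=4.
Step 33. [r3c6∈{6}] nothing but 6 survives at r3c6. So r3c6=6.
Step 34. [r1c8∈{6}] r1c8 has the single candidate 6. So r1c8=6.
Step 35. [r8c8∈{2}] r8c8 has the single candidate 2, so r8c8=2.

Answer: 2 5 8 3 9 4 1 6 7 / 4 6 3 5 1 7 2 9 8 / 7 9 1 8 2 6 3 5 4 / 5 8 9 7 3 1 6 4 2 / 3 4 2 6 8 9 5 7 1 / 1 7 6 4 5 2 9 8 3 / 8 2 4 9 6 3 7 1 5 / 9 3 5 1 7 8 4 2 6 / 6 1 7 2 4 5 8 3 9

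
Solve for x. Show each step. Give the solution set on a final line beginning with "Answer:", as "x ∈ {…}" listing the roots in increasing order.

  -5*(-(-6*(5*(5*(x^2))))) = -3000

Step 1. [-5*(-(-6*(5*(5*(x^2))))) = -3000] divide by the outer -5 ⇒ div: -(-6*(5*(5*(x^2)))) = 600.
Step 2. [-(-6*(5*(5*(x^2)))) = 600] flip signs both sides. So neg: -6*(5*(5*(x^2))) = -600.
Step 3. [-6*(5*(5*(x^2))) = -600] -6·(inner) — divide through by -6. So div: 5*(5*(x^2)) = 100.
Step 4. [5*(5*(x^2)) = 100] divide by the outer 5. So div: 5*(x^2) = 20.
Step 5. [5*(x^2) = 20] 5·(inner) — divide through by 5. So div: x^2 = 4.
Step 6. [x^2 = 4] √ both sides: 4 ≥ 0 gives two branches. So sqrt: x = 2 or -2.

Answer: x ∈ {-2, 2}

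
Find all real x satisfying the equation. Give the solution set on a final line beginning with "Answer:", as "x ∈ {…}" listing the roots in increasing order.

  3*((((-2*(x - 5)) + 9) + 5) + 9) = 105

Step 1. [3*((((-2*(x - 5)) + 9) + 5) + 9) = 105] divide by the outer 3, so div: (((-2*(x - 5)) + 9) + 5) + 9 = 35.
Step 2. [(((-2*(x - 5)) + 9) + 5) + 9 = 35] +9 is outermost — subtract 9 both sides, so sub: ((-2*(x - 5)) + 9) + 5 = 26.
Step 3. [((-2*(x - 5)) + 9) + 5 = 26] subtract 5: x sits inside (… + 5). So sub: (-2*(x - 5)) + 9 = 21.
Step 4. [(-2*(x - 5)) + 9 = 21] subtract 9: x sits inside (… + 9). So sub: -2*(x - 5) = 12.
Step 5. [-2*(x - 5) = 12] -2·(inner) — divide through by -2 ⇒ div: x - 5 = -6.
Step 6. [x - 5 = -6] the outer -5 inverts by adding 5, so sub: x = -1.

Answer: x ∈ {-1}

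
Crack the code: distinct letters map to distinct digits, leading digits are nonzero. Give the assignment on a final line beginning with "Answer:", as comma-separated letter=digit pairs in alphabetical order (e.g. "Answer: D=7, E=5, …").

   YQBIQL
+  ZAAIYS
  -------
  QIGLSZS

Step 1. [col 1: L + S ≡ S (mod 10)] from column 1 (nothing yet, carry-in 0, all letters distinct, none taken yet): L must equal 0, so L=0.
Step 2. [Q] adding two 6-digit numbers gives at most 6+1 digits, and here it does — Q is that final carry and must be 1 ⇒ Q=1.
Step 3. [col 1: L + S ≡ S (mod 10)] no forcing yet in column 1 (carry-in 0); S=4 is free and consistent — try it. So S=4.
Step 4. [col 2: Q + Y ≡ Z (mod 10)] Y=8 is one option consistent with column 2 (Q + Y ≡ Z (mod 10), carry-in 0) — take it. So Y=8.
Step 5. [col 2: Q + Y ≡ Z (mod 10)] from column 2 (Q=1, Y=8, carry-in 0, digits 0,1,4,8 already taken and all letters distinct): Z must equal 9 ⇒ Z=9.
Step 6. [col 3: I + I ≡ S (mod 10)] I=7 is one option consistent with column 3 (I + I ≡ S (mod 10), carry-in 0) — take it, so I=7.
Step 7. [col 4: B + A ≡ L (mod 10)] column 4 (B + A ≡ L (mod 10), carry-in 1) doesn't pin B yet; pick B=6 and continue, so B=6.
Step 8. [col 4: B + A ≡ L (mod 10)] in column 4 we have B+A≡L with carry-in 1; given B=6, L=0 and digits 0,1,4,6,7,8,9 already taken and all letters distinct, that pins A to 3 ⇒ A=3.
Step 9. [col 5: Q + A ≡ G (mod 10)] column 5 reads Q+A+carry(1)=G with Q=1, A=3; with digits 0,1,3,4,6,7,8,9 already taken and all letters distinct, the only value for G is 5. So G=5.

Answer: A=3, B=6, G=5, I=7, L=0, Q=1, S=4, Y=8, Z=9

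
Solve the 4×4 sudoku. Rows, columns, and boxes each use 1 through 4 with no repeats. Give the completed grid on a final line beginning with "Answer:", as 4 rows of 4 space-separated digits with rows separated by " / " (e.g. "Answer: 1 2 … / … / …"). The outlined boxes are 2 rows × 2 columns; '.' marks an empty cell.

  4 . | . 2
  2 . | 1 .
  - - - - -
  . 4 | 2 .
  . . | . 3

Step 1. [r4c1∈{1}] r4c1's peers cover all but 1, so r4c1=1.
Step 2. [r1c3∈{3}] only 3 remains possible at r1c3 ⇒ r1c3=3.
Step 3. [r2c4∈{4}] r2c4 is down to just 4. So r2c4=4.
Step 4. [r2c2∈{3}] only 3 remains possible at r2c2 ⇒ r2c2=3.
Step 5. [r3c4∈{1}] r3c4 has the single candidate 1. So r3c4=1.
Step 6. [r4c2∈{2}] r4c2 is down to just 2, so r4c2=2.
Step 7. [r3c1∈{3}] r3c1 is down to just 3 ⇒ r3c1=3.
Step 8. [r4c3∈{4}] r4c3 is down to just 4. So r4c3=4.
Step 9. [r1c2∈{1}] nothing but 1 survives at r1c2, so r1c2=1.

Answer: 4 1 3 2 / 2 3 1 4 / 3 4 2 1 / 1 2 4 3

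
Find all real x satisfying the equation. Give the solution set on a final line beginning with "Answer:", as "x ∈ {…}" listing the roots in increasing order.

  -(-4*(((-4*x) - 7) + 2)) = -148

Step 1. [-(-4*(((-4*x) - 7) + 2)) = -148] LHS negated; negate both sides, so neg: -4*(((-4*x) - 7) + 2) = 148.
Step 2. [-4*(((-4*x) - 7) + 2) = 148] -4 out front; divide by -4. So div: ((-4*x) - 7) + 2 = -37.
Step 3. [((-4*x) - 7) + 2 = -37] the outer +2 inverts by subtracting 2, so sub: (-4*x) - 7 = -39.
Step 4. [(-4*x) - 7 = -39] 7 comes off first (add 7), so sub: -4*x = -32.
Step 5. [-4*x = -32] -4 out front; divide by -4 ⇒ div: x = 8.

Answer: x ∈ {8}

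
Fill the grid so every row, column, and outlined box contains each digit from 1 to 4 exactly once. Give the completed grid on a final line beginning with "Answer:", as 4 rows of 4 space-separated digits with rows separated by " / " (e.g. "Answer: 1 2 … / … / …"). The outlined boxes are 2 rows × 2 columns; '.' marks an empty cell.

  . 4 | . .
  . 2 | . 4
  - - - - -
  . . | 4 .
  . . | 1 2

Step 1. [r4c2∈{3}] r4c2 is down to just 3 ⇒ r4c2=3.
Step 2. [r2c1∈{1,3}] across row 2, 1 lands solely at r2c1, so r2c1=1.
Step 3. [r1c1∈{3}] only 3 remains possible at r1c1. So r1c1=3.
Step 4. [r2c3∈{3}] r2c3 is down to just 3. So r2c3=3.
Step 5. [r1c3∈{2}] r1c3 has the single candidate 2, so r1c3=2.
Step 6. [r3c2∈{1}] r3c2 has the single candidate 1, so r3c2=1.
Step 7. [r3c4∈{3}] r3c4's peers cover all but 3, so r3c4=3.
Step 8. [r3c1∈{2}] r3c1 has the single candidate 2 ⇒ r3c1=2.
Step 9. [r4c1∈{4}] nothing but 4 survives at r4c1, so r4c1=4.
Step 10. [r1c4∈{1}] only 1 remains possible at r1c4 ⇒ r1c4=1.

Answer: 3 4 2 1 / 1 2 3 4 / 2 1 4 3 / 4 3 1 2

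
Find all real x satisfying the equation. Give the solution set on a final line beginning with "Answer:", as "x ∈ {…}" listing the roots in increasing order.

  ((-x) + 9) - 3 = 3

Step 1. [((-x) + 9) - 3 = 3] 3 comes off first (add 3) ⇒ sub: (-x) + 9 = 6.
Step 2. [(-x) + 9 = 6] subtract 9: x sits inside (… + 9). So sub: -x = -3.
Step 3. [-x = -3] leading − — multiply by −1. So neg: x = 3.

Answer: x ∈ {3}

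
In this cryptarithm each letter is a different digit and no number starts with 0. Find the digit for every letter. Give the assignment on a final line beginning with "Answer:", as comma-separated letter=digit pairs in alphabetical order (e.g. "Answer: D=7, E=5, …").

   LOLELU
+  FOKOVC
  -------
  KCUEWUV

Step 1. [K] adding two 6-digit numbers gives at most 6+1 digits, and here it does — K is that final carry and must be 1. So K=1.
Step 2. [col 1: U + C ≡ V (mod 10)] U=8 is one option consistent with column 1 (U + C ≡ V (mod 10), carry-in 0) — take it ⇒ U=8.
Step 3. [col 1: U + C ≡ V (mod 10)] column 1 (U + C ≡ V (mod 10), carry-in 0) doesn't pin V yet; pick V=0 and continue, so V=0.
Step 4. [col 1: U + C ≡ V (mod 10)] column 1 reads U+C+carry(0)=V with U=8, V=0; with digits 0,1,8 already taken and all letters distinct, the only value for C is 2, so C=2.
Step 5. [col 2: L + V ≡ U (mod 10)] from column 2 (V=0, U=8, carry-in 1, digits 0,1,2,8 already taken and all letters distinct): L must equal 7, so L=7.
Step 6. [col 3: E + O ≡ W (mod 10)] several values work for E in column 3 (E + O ≡ W (mod 10), carry-in 0); try E=9. So E=9.
Step 7. [col 3: E + O ≡ W (mod 10)] column 3 (E + O ≡ W (mod 10), carry-in 0) doesn't pin O yet; pick O=4 and continue ⇒ O=4.
Step 8. [col 3: E + O ≡ W (mod 10)] column 3 reads E+O+carry(0)=W with E=9, O=4; with digits 0,1,2,4,7,8,9 already taken and all letters distinct, the only value for W is 3 ⇒ W=3.
Step 9. [col 6: L + F ≡ C (mod 10)] column 6: given L=7, C=2, carry-in 0, and digits 0,1,2,3,4,7,8,9 already taken and all letters distinct, L+F≡C (mod 10) forces F=5 ⇒ F=5.

Answer: C=2, E=9, F=5, K=1, L=7, O=4, U=8, V=0, W=3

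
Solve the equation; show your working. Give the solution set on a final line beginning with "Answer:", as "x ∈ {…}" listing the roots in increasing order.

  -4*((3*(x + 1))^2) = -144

Step 1. [-4*((3*(x + 1))^2) = -144] -4 out front; divide by -4 ⇒ div: (3*(x + 1))^2 = 36.
Step 2. [(3*(x + 1))^2 = 36] 36 ≥ 0, LHS is (·)² — take ±√, so sqrt: 3*(x + 1) = 6 or -6.
Step 3. [3*(x + 1) = 6 or -6] 3·(inner) — divide through by 3. So div: x + 1 = 2 or -2.
Step 4. [x + 1 = 2 or -2] the outer +1 inverts by subtracting 1. So sub: x = 1 or -3.

Answer: x ∈ {-3, 1}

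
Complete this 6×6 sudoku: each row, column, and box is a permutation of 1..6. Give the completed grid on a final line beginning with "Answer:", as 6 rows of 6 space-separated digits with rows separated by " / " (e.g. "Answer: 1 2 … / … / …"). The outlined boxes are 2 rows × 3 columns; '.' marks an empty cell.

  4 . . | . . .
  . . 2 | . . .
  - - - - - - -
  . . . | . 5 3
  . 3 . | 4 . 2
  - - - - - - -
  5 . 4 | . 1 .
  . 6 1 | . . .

Step 1. [r5c4∈{2,3,6}] row 5 places 3 nowhere but r5c4 ⇒ r5c4=3.
Step 2. [r4c5∈{6}] only 6 remains possible at r4c5 ⇒ r4c5=6.
Step 3. [r1c3∈{3,5,6}] 3 has one home in col 3: r1c3, so r1c3=3.
Step 4. [r2c1∈{1,6}] across box 1, 6 lands solely at r2c1 ⇒ r2c1=6.
Step 5. [r1c4∈{1,2,5,6}] across col 4, 6 lands solely at r1c4. So r1c4=6.
Step 6. [r6c4∈{2,5}] 2 has one home in col 4: r6c4, so r6c4=2.
Step 7. [r2c4∈{1,5}] r2c4 is the only open cell in col 4 admitting 5 ⇒ r2c4=5.
Step 8. [r2c2∈{1}] r2c2 has the single candidate 1, so r2c2=1.
Step 9. [r3c1∈{1,2}] col 1 places 2 nowhere but r3c1. So r3c1=2.
Step 10. [r6c5∈{4}] r6c5 is down to just 4, so r6c5=4.
Step 11. [r4c3∈{5}] only 5 remains possible at r4c3 ⇒ r4c3=5.
Step 12. [r6c1∈{3}] only 3 remains possible at r6c1 ⇒ r6c1=3.
Step 13. [r3c3∈{6}] r3c3 has the single candidate 6 ⇒ r3c3=6.
Step 14. [r4c1∈{1}] only 1 remains possible at r4c1. So r4c1=1.
Step 15. [r2c5∈{3}] r2c5 is down to just 3. So r2c5=3.
Step 16. [r6c6∈{5}] r6c6 has the single candidate 5 ⇒ r6c6=5.
Step 17. [r1c2∈{5}] nothing but 5 survives at r1c2, so r1c2=5.
Step 18. [r5c2∈{2}] r5c2's peers cover all but 2. So r5c2=2.
Step 19. [r3c4∈{1}] r3c4 has the single candidate 1. So r3c4=1.
Step 20. [r1c5∈{2}] r1c5's peers cover all but 2, so r1c5=2.
Step 21. [r1c6∈{1}] only 1 remains possible at r1c6 ⇒ r1c6=1.
Step 22. [r2c6∈{4}] nothing but 4 survives at r2c6, so r2c6=4.
Step 23. [r5c6∈{6}] r5c6 has the single candidate 6, so r5c6=6.
Step 24. [r3c2∈{4}] r3c2 is down to just 4. So r3c2=4.

Answer: 4 5 3 6 2 1 / 6 1 2 5 3 4 / 2 4 6 1 5 3 / 1 3 5 4 6 2 / 5 2 4 3 1 6 / 3 6 1 2 4 5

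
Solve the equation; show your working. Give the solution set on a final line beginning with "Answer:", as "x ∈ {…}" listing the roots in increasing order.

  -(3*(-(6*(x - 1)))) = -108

Step 1. [-(3*(-(6*(x - 1)))) = -108] leading − — multiply by −1. So neg: 3*(-(6*(x - 1))) = 108.
Step 2. [3*(-(6*(x - 1))) = 108] LHS = 3·(…); ÷3 both sides, so div: -(6*(x - 1)) = 36.
Step 3. [-(6*(x - 1)) = 36] flip signs both sides. So neg: 6*(x - 1) = -36.
Step 4. [6*(x - 1) = -36] leading coefficient 6: divide by 6. So div: x - 1 = -6.
Step 5. [x - 1 = -6] the outer -1 inverts by adding 1. So sub: x = -5.

Answer: x ∈ {-5}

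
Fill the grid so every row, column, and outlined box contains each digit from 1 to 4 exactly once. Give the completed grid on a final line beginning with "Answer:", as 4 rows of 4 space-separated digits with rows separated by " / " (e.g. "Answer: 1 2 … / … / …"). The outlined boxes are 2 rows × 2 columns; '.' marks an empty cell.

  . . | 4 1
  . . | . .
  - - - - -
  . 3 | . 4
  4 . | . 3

Step 1. [r1c2∈{2}] only 2 remains possible at r1c2 ⇒ r1c2=2.
Step 2. [r4c3∈{1,2}] 2 has one home in row 4: r4c3, so r4c3=2.
Step 3. [r4c2∈{1}] r4c2's peers cover all but 1, so r4c2=1.
Step 4. [r1c1∈{3}] r1c1 is down to just 3. So r1c1=3.
Step 5. [r3c1∈{2}] r3c1 is down to just 2, so r3c1=2.
Step 6. [r2c3∈{3}] r2c3's peers cover all but 3 ⇒ r2c3=3.
Step 7. [r2c2∈{4}] nothing but 4 survives at r2c2 ⇒ r2c2=4.
Step 8. [r3c3∈{1}] only 1 remains possible at r3c3, so r3c3=1.
Step 9. [r2c1∈{1}] nothing but 1 survives at r2c1. So r2c1=1.
Step 10. [r2c4∈{2}] r2c4 has the single candidate 2 ⇒ r2c4=2.

Answer: 3 2 4 1 / 1 4 3 2 / 2 3 1 4 / 4 1 2 3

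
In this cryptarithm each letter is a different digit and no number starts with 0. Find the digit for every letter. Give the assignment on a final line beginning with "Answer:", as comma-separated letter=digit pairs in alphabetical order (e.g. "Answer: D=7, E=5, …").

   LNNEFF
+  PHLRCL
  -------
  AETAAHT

Step 1. [col 1: F + L ≡ T (mod 10)] L=6 is one option consistent with column 1 (F + L ≡ T (mod 10), carry-in 0) — take it, so L=6.
Step 2. [A] A is the leading digit of a 7-digit sum of two 6-digit numbers; the final carry is exactly 1, so A=1.
Step 3. [col 1: F + L ≡ T (mod 10)] T=3 is one option consistent with column 1 (F + L ≡ T (mod 10), carry-in 0) — take it. So T=3.
Step 4. [col 1: F + L ≡ T (mod 10)] column 1 reads F+L+carry(0)=T with L=6, T=3; with digits 1,3,6 already taken and all letters distinct, the only value for F is 7, so F=7.
Step 5. [col 2: F + C ≡ H (mod 10)] no forcing yet in column 2 (carry-in 1); H=8 is free and consistent — try it ⇒ H=8.
Step 6. [col 2: F + C ≡ H (mod 10)] from column 2 (F=7, H=8, carry-in 1, digits 1,3,6,7,8 already taken and all letters distinct): C must equal 0 ⇒ C=0.
Step 7. [col 3: E + R ≡ A (mod 10)] no forcing yet in column 3 (carry-in 0); E=2 is free and consistent — try it, so E=2.
Step 8. [col 3: E + R ≡ A (mod 10)] in column 3 we have E+R≡A with carry-in 0; given E=2, A=1 and digits 0,1,2,3,6,7,8 already taken and all letters distinct, that pins R to 9 ⇒ R=9.
Step 9. [col 4: N + L ≡ A (mod 10)] in column 4 we have N+L≡A with carry-in 1; given L=6, A=1 and digits 0,1,2,3,6,7,8,9 already taken and all letters distinct, that pins N to 4, so N=4.
Step 10. [col 6: L + P ≡ E (mod 10)] column 6 reads L+P+carry(1)=E with L=6, E=2; with digits 0,1,2,3,4,6,7,8,9 already taken and all letters distinct, the only value for P is 5. So P=5.

Answer: A=1, C=0, E=2, F=7, H=8, L=6, N=4, P=5, R=9, T=3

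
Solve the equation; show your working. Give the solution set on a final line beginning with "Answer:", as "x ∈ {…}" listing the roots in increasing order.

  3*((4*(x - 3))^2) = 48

Step 1. [3*((4*(x - 3))^2) = 48] 3 out front; divide by 3. So div: (4*(x - 3))^2 = 16.
Step 2. [(4*(x - 3))^2 = 16] 16 ≥ 0, LHS is (·)² — take ±√. So sqrt: 4*(x - 3) = 4 or -4.
Step 3. [4*(x - 3) = 4 or -4] 4 out front; divide by 4 ⇒ div: x - 3 = 1 or -1.
Step 4. [x - 3 = 1 or -1] -3 is outermost — add 3 both sides ⇒ sub: x = 4 or 2.

Answer: x ∈ {2, 4}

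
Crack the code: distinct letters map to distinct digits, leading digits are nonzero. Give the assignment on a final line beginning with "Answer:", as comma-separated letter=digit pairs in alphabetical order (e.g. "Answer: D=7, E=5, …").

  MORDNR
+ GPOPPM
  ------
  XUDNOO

Step 1. [col 1: R + M ≡ O (mod 10)] no forcing yet in column 1 (carry-in 0); R=1 is free and consistent — try it ⇒ R=1.
Step 2. [col 1: R + M ≡ O (mod 10)] several values work for O in column 1 (R + M ≡ O (mod 10), carry-in 0); try O=6 ⇒ O=6.
Step 3. [col 1: R + M ≡ O (mod 10)] column 1: given R=1, O=6, carry-in 0, and digits 1,6 already taken and all letters distinct, R+M≡O (mod 10) forces M=5, so M=5.
Step 4. [col 2: N + P ≡ O (mod 10)] no forcing yet in column 2 (carry-in 0); P=4 is free and consistent — try it, so P=4.
Step 5. [col 2: N + P ≡ O (mod 10)] from column 2 (P=4, O=6, carry-in 0, digits 1,4,5,6 already taken and all letters distinct): N must equal 2. So N=2.
Step 6. [col 3: D + P ≡ N (mod 10)] column 3: given P=4, N=2, carry-in 0, and digits 1,2,4,5,6 already taken and all letters distinct, D+P≡N (mod 10) forces D=8, so D=8.
Step 7. [col 5: O + P ≡ U (mod 10)] column 5 reads O+P+carry(0)=U with O=6, P=4; with digits 1,2,4,5,6,8 already taken and all letters distinct, the only value for U is 0 ⇒ U=0.
Step 8. [col 6: M + G ≡ X (mod 10)] column 6 (M + G ≡ X (mod 10), carry-in 1) doesn't pin X yet; pick X=9 and continue, so X=9.
Step 9. [col 6: M + G ≡ X (mod 10)] from column 6 (M=5, X=9, carry-in 1, digits 0,1,2,4,5,6,8,9 already taken and all letters distinct): G must equal 3. So G=3.

Answer: D=8, G=3, M=5, N=2, O=6, P=4, R=1, U=0, X=9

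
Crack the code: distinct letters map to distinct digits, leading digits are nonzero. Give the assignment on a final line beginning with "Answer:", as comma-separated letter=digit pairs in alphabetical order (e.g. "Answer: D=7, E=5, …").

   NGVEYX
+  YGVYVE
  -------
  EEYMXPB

Step 1. [col 1: X + E ≡ B (mod 10)] column 1 (X + E ≡ B (mod 10), carry-in 0) doesn't pin B yet; pick B=0 and continue, so B=0.
Step 2. [col 1: X + E ≡ B (mod 10)] no forcing yet in column 1 (carry-in 0); X=9 is free and consistent — try it ⇒ X=9.
Step 3. [col 1: X + E ≡ B (mod 10)] in column 1 we have X+E≡B with carry-in 0; given X=9, B=0 and digits 0,9 already taken and all letters distinct, that pins E to 1. So E=1.
Step 4. [col 2: Y + V ≡ P (mod 10)] no forcing yet in column 2 (carry-in 1); V=6 is free and consistent — try it ⇒ V=6.
Step 5. [col 2: Y + V ≡ P (mod 10)] column 2 (Y + V ≡ P (mod 10), carry-in 1) doesn't pin Y yet; pick Y=7 and continue. So Y=7.
Step 6. [col 2: Y + V ≡ P (mod 10)] column 2: given Y=7, V=6, carry-in 1, and digits 0,1,6,7,9 already taken and all letters distinct, Y+V≡P (mod 10) forces P=4, so P=4.
Step 7. [col 4: V + V ≡ M (mod 10)] from column 4 (V=6, carry-in 0, digits 0,1,4,6,7,9 already taken and all letters distinct): M must equal 2. So M=2.
Step 8. [col 5: G + G ≡ Y (mod 10)] several values work for G in column 5 (G + G ≡ Y (mod 10), carry-in 1); try G=8. So G=8.
Step 9. [col 6: N + Y ≡ E (mod 10)] in column 6 we have N+Y≡E with carry-in 1; given Y=7, E=1 and digits 0,1,2,4,6,7,8,9 already taken and all letters distinct, that pins N to 3. So N=3.

Answer: B=0, E=1, G=8, M=2, N=3, P=4, V=6, X=9, Y=7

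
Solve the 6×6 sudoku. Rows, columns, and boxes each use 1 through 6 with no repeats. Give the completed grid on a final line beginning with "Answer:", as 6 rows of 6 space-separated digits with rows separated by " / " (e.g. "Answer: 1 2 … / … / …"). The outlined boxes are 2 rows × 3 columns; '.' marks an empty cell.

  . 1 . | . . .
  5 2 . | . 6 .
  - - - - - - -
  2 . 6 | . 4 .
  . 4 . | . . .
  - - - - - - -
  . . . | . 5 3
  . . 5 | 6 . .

Step 1. [r5c3∈{1,2,4}] r5c3 is the only open cell in col 3 admitting 2 ⇒ r5c3=2.
Step 2. [r4c3∈{1,3}] r4c3 is the only open cell in col 3 admitting 1. So r4c3=1.
Step 3. [r4c1∈{3}] r4c1 has the single candidate 3. So r4c1=3.
Step 4. [r6c5∈{1,2}] col 5 places 1 nowhere but r6c5, so r6c5=1.
Step 5. [r3c4∈{1,3,5}] row 3 places 3 nowhere but r3c4, so r3c4=3.
Step 6. [r5c4∈{4}] nothing but 4 survives at r5c4. So r5c4=4.
Step 7. [r4c5∈{2}] r4c5 is down to just 2 ⇒ r4c5=2.
Step 8. [r4c4∈{5}] r4c4's peers cover all but 5 ⇒ r4c4=5.
Step 9. [r1c1∈{4,6}] 6 has one home in row 1: r1c1 ⇒ r1c1=6.
Step 10. [r1c6∈{2,4,5}] row 1 places 5 nowhere but r1c6, so r1c6=5.
Step 11. [r2c6∈{1,4}] col 6 places 4 nowhere but r2c6 ⇒ r2c6=4.
Step 12. [r1c5∈{3}] r1c5 has the single candidate 3 ⇒ r1c5=3.
Step 13. [r4c6∈{6}] only 6 remains possible at r4c6. So r4c6=6.
Step 14. [r6c1∈{4}] only 4 remains possible at r6c1. So r6c1=4.
Step 15. [r6c2∈{3}] only 3 remains possible at r6c2, so r6c2=3.
Step 16. [r2c4∈{1}] r2c4's peers cover all but 1, so r2c4=1.
Step 17. [r1c3∈{4}] r1c3 is down to just 4. So r1c3=4.
Step 18. [r5c1∈{1}] only 1 remains possible at r5c1, so r5c1=1.
Step 19. [r2c3∈{3}] r2c3 has the single candidate 3. So r2c3=3.
Step 20. [r1c4∈{2}] r1c4 is down to just 2, so r1c4=2.
Step 21. [r6c6∈{2}] r6c6's peers cover all but 2, so r6c6=2.
Step 22. [r3c2∈{5}] r3c2's peers cover all but 5. So r3c2=5.
Step 23. [r5c2∈{6}] r5c2's peers cover all but 6. So r5c2=6.
Step 24. [r3c6∈{1}] nothing but 1 survives at r3c6, so r3c6=1.

Answer: 6 1 4 2 3 5 / 5 2 3 1 6 4 / 2 5 6 3 4 1 / 3 4 1 5 2 6 / 1 6 2 4 5 3 / 4 3 5 6 1 2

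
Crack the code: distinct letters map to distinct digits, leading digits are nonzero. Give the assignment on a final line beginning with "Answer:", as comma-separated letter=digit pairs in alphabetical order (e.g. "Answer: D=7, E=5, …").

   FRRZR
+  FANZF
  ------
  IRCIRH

Step 1. [col 1: R + F ≡ H (mod 10)] R=7 is one option consistent with column 1 (R + F ≡ H (mod 10), carry-in 0) — take it, so R=7.
Step 2. [col 1: R + F ≡ H (mod 10)] no forcing yet in column 1 (carry-in 0); F=8 is free and consistent — try it, so F=8.
Step 3. [col 1: R + F ≡ H (mod 10)] column 1 reads R+F+carry(0)=H with R=7, F=8; with digits 7,8 already taken and all letters distinct, the only value for H is 5 ⇒ H=5.
Step 4. [col 2: Z + Z ≡ R (mod 10)] from column 2 (R=7, carry-in 1, digits 5,7,8 already taken and all letters distinct): Z must equal 3 ⇒ Z=3.
Step 5. [col 3: R + N ≡ I (mod 10)] column 3 (R + N ≡ I (mod 10), carry-in 0) doesn't pin N yet; pick N=4 and continue. So N=4.
Step 6. [col 3: R + N ≡ I (mod 10)] column 3: given R=7, N=4, carry-in 0, and digits 3,4,5,7,8 already taken and all letters distinct, R+N≡I (mod 10) forces I=1 ⇒ I=1.
Step 7. [col 4: R + A ≡ C (mod 10)] column 4: given R=7, carry-in 1, and digits 1,3,4,5,7,8 already taken and all letters distinct, R+A≡C (mod 10) forces A=2. So A=2.
Step 8. [col 4: R + A ≡ C (mod 10)] column 4 reads R+A+carry(1)=C with R=7, A=2; with digits 1,2,3,4,5,7,8 already taken and all letters distinct, the only value for C is 0, so C=0.

Answer: A=2, C=0, F=8, H=5, I=1, N=4, R=7, Z=3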